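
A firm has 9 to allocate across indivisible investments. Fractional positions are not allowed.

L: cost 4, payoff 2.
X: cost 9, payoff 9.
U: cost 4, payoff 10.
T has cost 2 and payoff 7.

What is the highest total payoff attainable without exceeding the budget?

This is an integer program with binary decision variables.
Take U and T: cost 4 + 2 = 6 ≤ 9, payoff 10 + 7 = 17.
No other feasible combination does better.

17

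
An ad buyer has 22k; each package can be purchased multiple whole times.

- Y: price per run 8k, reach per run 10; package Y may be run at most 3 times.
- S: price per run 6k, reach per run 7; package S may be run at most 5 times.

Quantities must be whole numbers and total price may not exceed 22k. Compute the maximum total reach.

Take 2×Y and 1×S: price 22 ≤ 22, reach 2·10 + 1·7 = 27.
No other integer combination yields more.

27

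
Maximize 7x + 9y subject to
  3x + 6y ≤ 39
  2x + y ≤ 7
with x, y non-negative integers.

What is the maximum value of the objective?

The continuous relaxation peaks at (0.333, 6.33) with value 59.33; rounding to a feasible lattice point costs some objective.
(x,y)=(0,6): 3·0+6·6=36≤39, 2·0+1·6=6≤7, objective 54.
(x,y)=(1,5): 3·1+6·5=33≤39, 2·1+1·5=7≤7, objective 52.
Maximum is 54 at (x,y)=(0,6).

54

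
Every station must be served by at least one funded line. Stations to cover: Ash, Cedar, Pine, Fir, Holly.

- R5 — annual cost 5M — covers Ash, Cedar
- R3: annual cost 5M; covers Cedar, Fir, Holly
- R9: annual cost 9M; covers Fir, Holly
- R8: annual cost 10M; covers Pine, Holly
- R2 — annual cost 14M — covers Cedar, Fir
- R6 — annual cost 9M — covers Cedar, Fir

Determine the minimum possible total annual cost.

This is a weighted set-cover instance.
Choose R5, R3, and R8: together they cover Ash, Cedar, Pine, Fir, Holly — every station.
Total annual cost: 5 + 5 + 10 = 20.

20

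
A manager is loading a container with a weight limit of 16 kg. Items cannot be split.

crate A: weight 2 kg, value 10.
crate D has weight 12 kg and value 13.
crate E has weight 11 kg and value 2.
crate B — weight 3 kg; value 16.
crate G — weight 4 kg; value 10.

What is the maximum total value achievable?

36

Take crate A, crate B, and crate G: weight 2 + 3 + 4 = 9 ≤ 16, value 10 + 16 + 10 = 36.
No other feasible combination does better.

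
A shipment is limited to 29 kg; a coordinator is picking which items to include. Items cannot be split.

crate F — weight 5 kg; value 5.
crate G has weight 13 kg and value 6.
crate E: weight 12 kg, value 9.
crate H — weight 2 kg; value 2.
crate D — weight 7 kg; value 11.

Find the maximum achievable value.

Allowing fractional choices, the relaxed optimum would be about 28.4, but items are indivisible.
crate F + crate E + crate D: weight 5 + 12 + 7 = 24 ≤ 29, value 5 + 9 + 11 = 25.
crate F + crate E + crate H + crate D: weight 5 + 12 + 2 + 7 = 26 ≤ 29, value 5 + 9 + 2 + 11 = 27.
Best is crate F, crate E, crate H, and crate D with total value 27.

27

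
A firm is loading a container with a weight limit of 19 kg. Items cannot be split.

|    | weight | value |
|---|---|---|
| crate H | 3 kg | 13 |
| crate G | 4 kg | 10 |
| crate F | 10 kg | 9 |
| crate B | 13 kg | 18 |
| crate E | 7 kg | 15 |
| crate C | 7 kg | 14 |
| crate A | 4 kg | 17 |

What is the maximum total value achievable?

Allowing fractional choices, the relaxed optimum would be about 57.0, but items are indivisible.
crate H + crate G + crate C + crate A: weight 3 + 4 + 7 + 4 = 18 ≤ 19, value 13 + 10 + 14 + 17 = 54.
crate H + crate G + crate E + crate A: weight 3 + 4 + 7 + 4 = 18 ≤ 19, value 13 + 10 + 15 + 17 = 55.
Best is crate H, crate G, crate E, and crate A with total value 55.

55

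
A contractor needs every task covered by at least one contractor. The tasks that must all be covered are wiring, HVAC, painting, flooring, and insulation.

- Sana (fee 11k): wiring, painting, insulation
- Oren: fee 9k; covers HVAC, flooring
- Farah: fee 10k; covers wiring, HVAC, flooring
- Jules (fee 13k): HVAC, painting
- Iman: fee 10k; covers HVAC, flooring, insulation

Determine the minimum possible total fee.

20

This is a weighted set-cover instance.
Choose Sana and Oren: together they cover wiring, HVAC, painting, flooring, insulation — every task.
Total fee: 11 + 9 = 20.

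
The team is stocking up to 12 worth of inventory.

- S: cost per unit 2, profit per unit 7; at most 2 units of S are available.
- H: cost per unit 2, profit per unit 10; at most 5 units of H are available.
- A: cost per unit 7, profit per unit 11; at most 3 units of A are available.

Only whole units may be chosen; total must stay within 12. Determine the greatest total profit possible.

H has the best ratio (10/2); taking only H gives at most 5×10 = 50 (stopped by the supply cap of 5).
Mixing does better — 1×S and 5×H: cost 12 ≤ 12, profit 1·7 + 5·10 = 57.

57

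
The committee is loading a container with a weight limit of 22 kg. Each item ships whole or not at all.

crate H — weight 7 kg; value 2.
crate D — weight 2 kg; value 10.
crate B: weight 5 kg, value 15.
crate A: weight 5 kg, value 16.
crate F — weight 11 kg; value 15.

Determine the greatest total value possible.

Treat it as a binary knapsack problem.
Take crate B, crate A, and crate F: weight 5 + 5 + 11 = 21 ≤ 22, value 15 + 16 + 15 = 46.
No other feasible combination does better.

46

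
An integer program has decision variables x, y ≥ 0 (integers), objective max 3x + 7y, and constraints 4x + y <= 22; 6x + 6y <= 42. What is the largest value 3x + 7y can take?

(x,y)=(0,7): 4·0+1·7=7≤22, 6·0+6·7=42≤42, objective 49.
(x,y)=(1,6): 4·1+1·6=10≤22, 6·1+6·6=42≤42, objective 45.
(x,y)=(0,6): 4·0+1·6=6≤22, 6·0+6·6=36≤42, objective 42.
No feasible integer point exceeds 49.

49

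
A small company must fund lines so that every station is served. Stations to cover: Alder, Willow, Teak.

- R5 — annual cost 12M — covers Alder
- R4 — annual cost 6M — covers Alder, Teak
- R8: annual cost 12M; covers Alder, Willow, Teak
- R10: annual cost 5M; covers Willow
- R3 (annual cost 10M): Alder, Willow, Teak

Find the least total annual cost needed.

10

The greedy cost-per-new-station heuristic would pick R4 and R10 for 11, but a cheaper cover exists.
R3 alone covers Alder, Willow, Teak — every station.
Total annual cost: 10.
No cover costs less than 10.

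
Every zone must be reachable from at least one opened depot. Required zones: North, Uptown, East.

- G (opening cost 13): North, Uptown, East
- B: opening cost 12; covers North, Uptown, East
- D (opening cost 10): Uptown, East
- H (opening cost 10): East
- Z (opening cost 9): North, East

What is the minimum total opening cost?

12

B alone covers North, Uptown, East — every zone.
Total opening cost: 12.
No cover costs less than 12.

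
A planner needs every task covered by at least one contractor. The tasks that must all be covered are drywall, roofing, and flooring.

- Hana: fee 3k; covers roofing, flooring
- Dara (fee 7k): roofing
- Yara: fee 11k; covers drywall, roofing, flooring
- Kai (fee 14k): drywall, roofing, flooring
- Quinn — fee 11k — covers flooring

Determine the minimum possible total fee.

The greedy cost-per-new-task heuristic would pick Hana and Yara for 14, but a cheaper cover exists.
Yara alone covers drywall, roofing, flooring — every task.
Total fee: 11.
No cover costs less than 11.

11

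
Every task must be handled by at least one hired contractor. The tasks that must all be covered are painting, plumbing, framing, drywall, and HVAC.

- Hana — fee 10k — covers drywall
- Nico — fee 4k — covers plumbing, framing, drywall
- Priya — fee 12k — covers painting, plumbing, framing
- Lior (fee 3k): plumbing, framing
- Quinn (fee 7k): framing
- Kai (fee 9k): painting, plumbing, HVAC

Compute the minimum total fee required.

13

Choose Nico and Kai: together they cover painting, plumbing, framing, drywall, HVAC — every task.
Total fee: 4 + 9 = 13.
No cover costs less than 13.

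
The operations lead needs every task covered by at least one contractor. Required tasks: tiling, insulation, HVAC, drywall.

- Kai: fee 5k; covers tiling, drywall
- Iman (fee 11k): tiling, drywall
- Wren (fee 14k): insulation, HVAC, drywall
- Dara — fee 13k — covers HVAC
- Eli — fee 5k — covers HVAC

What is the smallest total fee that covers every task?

19

Choose Kai and Wren: together they cover tiling, insulation, HVAC, drywall — every task.
Total fee: 5 + 14 = 19.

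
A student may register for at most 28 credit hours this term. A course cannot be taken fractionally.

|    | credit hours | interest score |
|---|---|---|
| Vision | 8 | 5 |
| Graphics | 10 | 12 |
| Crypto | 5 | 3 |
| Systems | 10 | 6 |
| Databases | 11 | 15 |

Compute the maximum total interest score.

Graphics + Crypto + Databases: credit hours 10 + 5 + 11 = 26 ≤ 28, interest score 12 + 3 + 15 = 30.
Crypto + Systems + Databases: credit hours 5 + 10 + 11 = 26 ≤ 28, interest score 3 + 6 + 15 = 24.
Graphics + Databases: credit hours 10 + 11 = 21 ≤ 28, interest score 12 + 15 = 27.
Best is Graphics, Crypto, and Databases with total interest score 30.

30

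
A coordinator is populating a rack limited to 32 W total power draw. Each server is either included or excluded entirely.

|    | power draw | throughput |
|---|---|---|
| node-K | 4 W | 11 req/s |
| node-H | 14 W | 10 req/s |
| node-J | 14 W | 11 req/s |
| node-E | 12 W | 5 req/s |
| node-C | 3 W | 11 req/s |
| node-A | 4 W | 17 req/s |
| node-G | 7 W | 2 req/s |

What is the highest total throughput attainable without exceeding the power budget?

Allowing fractional choices, the relaxed optimum would be about 55.0, but servers are indivisible.
node-K + node-H + node-C + node-A + node-G: power draw 4 + 14 + 3 + 4 + 7 = 32 ≤ 32, throughput 11 + 10 + 11 + 17 + 2 = 51.
node-K + node-J + node-C + node-A + node-G: power draw 4 + 14 + 3 + 4 + 7 = 32 ≤ 32, throughput 11 + 11 + 11 + 17 + 2 = 52.
node-K + node-J + node-C + node-A: power draw 4 + 14 + 3 + 4 = 25 ≤ 32, throughput 11 + 11 + 11 + 17 = 50.
Best is node-K, node-J, node-C, node-A, and node-G with total throughput 52.

52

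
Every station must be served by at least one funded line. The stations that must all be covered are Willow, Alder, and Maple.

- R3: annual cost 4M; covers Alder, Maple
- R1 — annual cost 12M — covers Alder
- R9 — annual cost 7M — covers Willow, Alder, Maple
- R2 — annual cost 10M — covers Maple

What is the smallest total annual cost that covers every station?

7

This is a weighted set-cover instance.
R9 alone covers Willow, Alder, Maple — every station.
Total annual cost: 7.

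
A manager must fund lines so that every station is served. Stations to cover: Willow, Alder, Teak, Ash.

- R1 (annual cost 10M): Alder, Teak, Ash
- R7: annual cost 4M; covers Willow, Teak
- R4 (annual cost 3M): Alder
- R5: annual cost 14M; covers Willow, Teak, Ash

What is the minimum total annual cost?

The greedy cost-per-new-station heuristic would pick R7, R4, and R1 for 17, but a cheaper cover exists.
Choose R1 and R7: together they cover Willow, Alder, Teak, Ash — every station.
Total annual cost: 10 + 4 = 14.
No cover costs less than 14.

14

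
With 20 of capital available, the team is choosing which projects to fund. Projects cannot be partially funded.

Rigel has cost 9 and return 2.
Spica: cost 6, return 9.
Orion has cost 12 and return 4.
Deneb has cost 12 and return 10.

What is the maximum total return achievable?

Rigel + Spica: cost 9 + 6 = 15 ≤ 20, return 2 + 9 = 11.
Spica + Deneb: cost 6 + 12 = 18 ≤ 20, return 9 + 10 = 19.
Spica + Orion: cost 6 + 12 = 18 ≤ 20, return 9 + 4 = 13.
Best is Spica and Deneb with total return 19.

19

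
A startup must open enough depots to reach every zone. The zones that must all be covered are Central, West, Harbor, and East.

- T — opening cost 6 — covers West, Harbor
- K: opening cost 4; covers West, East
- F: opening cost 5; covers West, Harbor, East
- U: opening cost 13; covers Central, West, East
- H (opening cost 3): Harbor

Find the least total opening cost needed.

Choose U and H: together they cover Central, West, Harbor, East — every zone.
Total opening cost: 13 + 3 = 16.

16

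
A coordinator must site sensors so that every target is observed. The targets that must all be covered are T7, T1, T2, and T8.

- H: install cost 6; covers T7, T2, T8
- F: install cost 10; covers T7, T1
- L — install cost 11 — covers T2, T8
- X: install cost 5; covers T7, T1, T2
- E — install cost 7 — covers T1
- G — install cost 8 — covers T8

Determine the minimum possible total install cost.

11

This is a weighted set-cover instance.
Choose H and X: together they cover T7, T1, T2, T8 — every target.
Total install cost: 6 + 5 = 11.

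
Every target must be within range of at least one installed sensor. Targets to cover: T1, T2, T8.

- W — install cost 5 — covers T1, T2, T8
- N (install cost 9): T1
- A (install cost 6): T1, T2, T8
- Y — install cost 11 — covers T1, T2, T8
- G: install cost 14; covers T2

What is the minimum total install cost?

W alone covers T1, T2, T8 — every target.
Total install cost: 5.
No cover costs less than 5.

5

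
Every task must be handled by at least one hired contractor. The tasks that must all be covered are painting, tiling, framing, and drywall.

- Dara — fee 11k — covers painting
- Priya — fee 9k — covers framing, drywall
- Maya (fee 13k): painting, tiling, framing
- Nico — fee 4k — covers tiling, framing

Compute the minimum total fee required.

The greedy cost-per-new-task heuristic would pick Nico, Priya, and Dara for 24, but a cheaper cover exists.
Choose Priya and Maya: together they cover painting, tiling, framing, drywall — every task.
Total fee: 9 + 13 = 22.
No cover costs less than 22.

22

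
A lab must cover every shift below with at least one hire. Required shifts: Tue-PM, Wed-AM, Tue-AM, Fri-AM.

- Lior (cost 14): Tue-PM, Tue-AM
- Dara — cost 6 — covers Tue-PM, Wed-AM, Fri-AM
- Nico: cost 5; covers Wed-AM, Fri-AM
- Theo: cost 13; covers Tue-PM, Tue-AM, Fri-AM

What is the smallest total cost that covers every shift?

The greedy cost-per-new-shift heuristic would pick Dara and Theo for 19, but a cheaper cover exists.
Choose Nico and Theo: together they cover Tue-PM, Wed-AM, Tue-AM, Fri-AM — every shift.
Total cost: 5 + 13 = 18.
No cover costs less than 18.

18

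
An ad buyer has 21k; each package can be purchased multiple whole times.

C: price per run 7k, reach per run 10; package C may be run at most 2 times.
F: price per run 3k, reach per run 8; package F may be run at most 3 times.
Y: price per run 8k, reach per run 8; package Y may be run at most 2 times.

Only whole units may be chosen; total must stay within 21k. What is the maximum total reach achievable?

This is a bounded integer knapsack.
1×C, 2×F, and 1×Y: price 21 ≤ 21, reach 1·10 + 2·8 + 1·8 = 34.
2×C and 2×F: price 20 ≤ 21, reach 2·10 + 2·8 = 36.
Best is 36.

36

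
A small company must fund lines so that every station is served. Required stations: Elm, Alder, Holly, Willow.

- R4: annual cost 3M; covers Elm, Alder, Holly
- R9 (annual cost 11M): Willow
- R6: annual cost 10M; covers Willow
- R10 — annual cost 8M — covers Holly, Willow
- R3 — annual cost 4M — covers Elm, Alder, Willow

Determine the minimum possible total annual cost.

Choose R4 and R3: together they cover Elm, Alder, Holly, Willow — every station.
Total annual cost: 3 + 4 = 7.
No cover costs less than 7.

7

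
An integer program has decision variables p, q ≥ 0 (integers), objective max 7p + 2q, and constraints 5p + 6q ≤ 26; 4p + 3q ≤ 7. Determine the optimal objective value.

9

Relaxing integrality, the LP optimum is 12.25 at (p,q) = (1.75, 0), which is not an integer point.
(p,q)=(1,1): 5·1+6·1=11≤26, 4·1+3·1=7≤7, objective 9.
(p,q)=(1,0): 5·1+6·0=5≤26, 4·1+3·0=4≤7, objective 7.
(p,q)=(0,2): 5·0+6·2=12≤26, 4·0+3·2=6≤7, objective 4.
No feasible integer point exceeds 9.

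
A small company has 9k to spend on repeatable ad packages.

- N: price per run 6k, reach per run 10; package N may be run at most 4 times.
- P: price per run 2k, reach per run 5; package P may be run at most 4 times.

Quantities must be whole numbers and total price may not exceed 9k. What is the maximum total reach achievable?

20

P has the best ratio (5/2); taking only P gives at most 4×5 = 20 (stopped by the price limit).
Optimal: 4×P: price 8 ≤ 9, reach 4·5 = 20.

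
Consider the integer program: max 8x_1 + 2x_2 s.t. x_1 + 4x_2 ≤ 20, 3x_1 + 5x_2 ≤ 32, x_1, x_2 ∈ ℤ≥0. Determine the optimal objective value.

(x_1,x_2)=(10,0): 1·10+4·0=10≤20, 3·10+5·0=30≤32, objective 80.
(x_1,x_2)=(9,1): 1·9+4·1=13≤20, 3·9+5·1=32≤32, objective 74.
(x_1,x_2)=(9,0): 1·9+4·0=9≤20, 3·9+5·0=27≤32, objective 72.
Maximum is 80 at (x_1,x_2)=(10,0).

80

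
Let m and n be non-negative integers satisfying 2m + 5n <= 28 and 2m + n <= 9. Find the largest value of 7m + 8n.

47

The continuous relaxation peaks at (2.12, 4.75) with value 52.88; rounding to a feasible lattice point costs some objective.
(m,n)=(1,5): 2·1+5·5=27≤28, 2·1+1·5=7≤9, objective 47.
(m,n)=(2,4): 2·2+5·4=24≤28, 2·2+1·4=8≤9, objective 46.
The best lattice point is (1,5), giving 47.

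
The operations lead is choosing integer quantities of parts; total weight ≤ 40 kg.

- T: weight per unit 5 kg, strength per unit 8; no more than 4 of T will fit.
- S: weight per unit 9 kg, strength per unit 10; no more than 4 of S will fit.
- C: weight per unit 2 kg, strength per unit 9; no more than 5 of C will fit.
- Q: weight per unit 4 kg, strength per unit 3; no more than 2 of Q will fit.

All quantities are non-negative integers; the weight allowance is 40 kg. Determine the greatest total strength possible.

87

4×T, 5×C, and 2×Q: weight 38 ≤ 40, strength 4·8 + 5·9 + 2·3 = 83.
4×T, 1×S, and 5×C: weight 39 ≤ 40, strength 4·8 + 1·10 + 5·9 = 87.
Best is 87.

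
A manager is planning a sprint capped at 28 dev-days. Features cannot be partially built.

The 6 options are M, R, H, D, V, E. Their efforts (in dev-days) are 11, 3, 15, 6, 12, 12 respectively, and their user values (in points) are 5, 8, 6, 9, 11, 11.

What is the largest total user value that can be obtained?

Allowing fractional choices, the relaxed optimum would be about 34.4, but features are indivisible.
R + D + E: effort 3 + 6 + 12 = 21 ≤ 28, user value 8 + 9 + 11 = 28.
R + V + E: effort 3 + 12 + 12 = 27 ≤ 28, user value 8 + 11 + 11 = 30.
R + D + V: effort 3 + 6 + 12 = 21 ≤ 28, user value 8 + 9 + 11 = 28.
Best is R, V, and E with total user value 30.

30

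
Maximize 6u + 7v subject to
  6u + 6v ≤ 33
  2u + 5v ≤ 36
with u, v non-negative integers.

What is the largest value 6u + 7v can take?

(u,v)=(0,5) is feasible, giving 35.
(u,v)=(1,4) is feasible, giving 34.
The best lattice point is (0,5), giving 35.

35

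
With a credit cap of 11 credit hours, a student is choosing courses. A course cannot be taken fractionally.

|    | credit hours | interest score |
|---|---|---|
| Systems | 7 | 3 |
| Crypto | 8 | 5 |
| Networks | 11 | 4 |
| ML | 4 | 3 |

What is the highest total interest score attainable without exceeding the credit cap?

6

Treat it as a binary knapsack problem.
Crypto: credit hours 8 ≤ 11, interest score 5.
Networks: credit hours 11 ≤ 11, interest score 4.
Systems + ML: credit hours 7 + 4 = 11 ≤ 11, interest score 3 + 3 = 6.
Best is Systems and ML with total interest score 6.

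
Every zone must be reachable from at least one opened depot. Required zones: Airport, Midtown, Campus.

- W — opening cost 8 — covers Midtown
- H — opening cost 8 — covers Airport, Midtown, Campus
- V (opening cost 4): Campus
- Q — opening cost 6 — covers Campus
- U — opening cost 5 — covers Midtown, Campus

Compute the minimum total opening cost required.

8

The greedy cost-per-new-zone heuristic would pick U and H for 13, but a cheaper cover exists.
H alone covers Airport, Midtown, Campus — every zone.
Total opening cost: 8.
No cover costs less than 8.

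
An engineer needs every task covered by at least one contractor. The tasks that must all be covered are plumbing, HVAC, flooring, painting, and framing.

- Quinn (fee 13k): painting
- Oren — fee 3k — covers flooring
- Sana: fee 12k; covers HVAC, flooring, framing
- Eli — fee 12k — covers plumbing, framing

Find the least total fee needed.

37

This is a weighted set-cover instance.
The greedy cost-per-new-task heuristic would pick Oren, Sana, Eli, and Quinn for 40, but a cheaper cover exists.
Choose Quinn, Sana, and Eli: together they cover plumbing, HVAC, flooring, painting, framing — every task.
Total fee: 13 + 12 + 12 = 37.
No cover costs less than 37.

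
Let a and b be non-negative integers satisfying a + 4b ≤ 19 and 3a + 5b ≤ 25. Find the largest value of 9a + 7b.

72

(a,b)=(8,0) is feasible, giving 72.
(a,b)=(7,0) is feasible, giving 63.
The best lattice point is (8,0), giving 72.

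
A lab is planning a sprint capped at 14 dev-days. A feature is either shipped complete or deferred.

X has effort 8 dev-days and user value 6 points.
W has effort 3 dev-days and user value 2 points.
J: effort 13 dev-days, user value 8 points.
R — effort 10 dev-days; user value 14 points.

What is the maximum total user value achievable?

16

Take W and R: effort 3 + 10 = 13 ≤ 14, user value 2 + 14 = 16.
No other feasible combination does better.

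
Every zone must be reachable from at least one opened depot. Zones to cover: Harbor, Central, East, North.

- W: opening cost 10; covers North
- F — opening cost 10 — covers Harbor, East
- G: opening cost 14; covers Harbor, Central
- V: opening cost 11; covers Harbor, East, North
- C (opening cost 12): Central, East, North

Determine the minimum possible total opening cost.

The greedy cost-per-new-zone heuristic would pick V and C for 23, but a cheaper cover exists.
Choose F and C: together they cover Harbor, Central, East, North — every zone.
Total opening cost: 10 + 12 = 22.
No cover costs less than 22.

22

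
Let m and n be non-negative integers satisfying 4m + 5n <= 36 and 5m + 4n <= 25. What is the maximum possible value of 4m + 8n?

(m,n)=(0,6): 4·0+5·6=30≤36, 5·0+4·6=24≤25, objective 48.
(m,n)=(1,5): 4·1+5·5=29≤36, 5·1+4·5=25≤25, objective 44.
(m,n)=(0,5): 4·0+5·5=25≤36, 5·0+4·5=20≤25, objective 40.
No feasible integer point exceeds 48.

48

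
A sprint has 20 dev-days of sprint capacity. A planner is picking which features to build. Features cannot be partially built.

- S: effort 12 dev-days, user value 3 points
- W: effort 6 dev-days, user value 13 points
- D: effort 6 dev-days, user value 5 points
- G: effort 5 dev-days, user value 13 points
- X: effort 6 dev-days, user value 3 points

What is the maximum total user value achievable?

This is a 0-1 knapsack instance.
Allowing fractional choices, the relaxed optimum would be about 32.5, but features are indivisible.
W + D + G: effort 6 + 6 + 5 = 17 ≤ 20, user value 13 + 5 + 13 = 31.
W + G + X: effort 6 + 5 + 6 = 17 ≤ 20, user value 13 + 13 + 3 = 29.
Best is W, D, and G with total user value 31.

31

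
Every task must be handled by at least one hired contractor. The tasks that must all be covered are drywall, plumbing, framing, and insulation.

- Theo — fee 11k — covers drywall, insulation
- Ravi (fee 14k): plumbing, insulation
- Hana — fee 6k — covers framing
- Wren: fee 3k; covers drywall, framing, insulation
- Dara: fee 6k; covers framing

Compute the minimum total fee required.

17

Choose Ravi and Wren: together they cover drywall, plumbing, framing, insulation — every task.
Total fee: 14 + 3 = 17.
No cover costs less than 17.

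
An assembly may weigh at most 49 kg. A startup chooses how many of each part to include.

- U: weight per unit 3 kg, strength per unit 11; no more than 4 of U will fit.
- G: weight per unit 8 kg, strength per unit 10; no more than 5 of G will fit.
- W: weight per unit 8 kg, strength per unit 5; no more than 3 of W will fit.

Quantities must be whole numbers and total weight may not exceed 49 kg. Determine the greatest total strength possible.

U has the best ratio (11/3); taking only U gives at most 4×11 = 44 (stopped by the supply cap of 4).
Mixing does better — 4×U and 4×G: weight 44 ≤ 49, strength 4·11 + 4·10 = 84.

84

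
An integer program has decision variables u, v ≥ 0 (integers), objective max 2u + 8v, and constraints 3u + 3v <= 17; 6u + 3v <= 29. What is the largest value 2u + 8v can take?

The continuous relaxation peaks at (0, 5.67) with value 45.33; rounding to a feasible lattice point costs some objective.
(u,v)=(0,5): 3·0+3·5=15≤17, 6·0+3·5=15≤29, objective 40.
(u,v)=(1,4): 3·1+3·4=15≤17, 6·1+3·4=18≤29, objective 34.
Maximum is 40 at (u,v)=(0,5).

40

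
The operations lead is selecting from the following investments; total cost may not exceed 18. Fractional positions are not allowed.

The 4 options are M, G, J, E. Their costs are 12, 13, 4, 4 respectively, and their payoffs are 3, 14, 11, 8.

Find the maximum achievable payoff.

25

Allowing fractional choices, the relaxed optimum would be about 29.8, but investments are indivisible.
J + E: cost 4 + 4 = 8 ≤ 18, payoff 11 + 8 = 19.
G + J: cost 13 + 4 = 17 ≤ 18, payoff 14 + 11 = 25.
G + E: cost 13 + 4 = 17 ≤ 18, payoff 14 + 8 = 22.
Best is G and J with total payoff 25.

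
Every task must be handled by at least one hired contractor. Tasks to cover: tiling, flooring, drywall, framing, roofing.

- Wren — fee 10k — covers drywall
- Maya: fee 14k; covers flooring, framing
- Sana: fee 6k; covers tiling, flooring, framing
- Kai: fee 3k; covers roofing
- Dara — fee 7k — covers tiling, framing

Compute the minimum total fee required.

19

This is a weighted set-cover instance.
Choose Wren, Sana, and Kai: together they cover tiling, flooring, drywall, framing, roofing — every task.
Total fee: 10 + 6 + 3 = 19.
No cover costs less than 19.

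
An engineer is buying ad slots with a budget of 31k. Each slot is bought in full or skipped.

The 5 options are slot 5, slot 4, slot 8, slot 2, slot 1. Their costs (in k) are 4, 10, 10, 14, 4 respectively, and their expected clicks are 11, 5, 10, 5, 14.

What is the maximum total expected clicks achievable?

Allowing fractional choices, the relaxed optimum would be about 41.1, but ad slots are indivisible.
slot 5 + slot 4 + slot 1: cost 4 + 10 + 4 = 18 ≤ 31, expected clicks 11 + 5 + 14 = 30.
slot 5 + slot 8 + slot 1: cost 4 + 10 + 4 = 18 ≤ 31, expected clicks 11 + 10 + 14 = 35.
slot 5 + slot 4 + slot 8 + slot 1: cost 4 + 10 + 10 + 4 = 28 ≤ 31, expected clicks 11 + 5 + 10 + 14 = 40.
Best is slot 5, slot 4, slot 8, and slot 1 with total expected clicks 40.

40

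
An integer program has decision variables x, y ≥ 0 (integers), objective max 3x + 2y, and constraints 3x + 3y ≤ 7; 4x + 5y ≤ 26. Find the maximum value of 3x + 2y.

6

(x,y)=(2,0): 3·2+3·0=6≤7, 4·2+5·0=8≤26, objective 6.
(x,y)=(1,1): 3·1+3·1=6≤7, 4·1+5·1=9≤26, objective 5.
(x,y)=(1,0): 3·1+3·0=3≤7, 4·1+5·0=4≤26, objective 3.
No feasible integer point exceeds 6.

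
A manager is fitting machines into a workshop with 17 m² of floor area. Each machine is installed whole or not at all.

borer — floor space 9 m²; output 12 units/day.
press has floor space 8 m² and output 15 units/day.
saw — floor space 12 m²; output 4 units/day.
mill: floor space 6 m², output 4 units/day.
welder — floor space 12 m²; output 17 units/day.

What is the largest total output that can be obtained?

This is a 0-1 knapsack instance.
Allowing fractional choices, the relaxed optimum would be about 27.8, but machines are indivisible.
borer + press: floor space 9 + 8 = 17 ≤ 17, output 12 + 15 = 27.
press + mill: floor space 8 + 6 = 14 ≤ 17, output 15 + 4 = 19.
Best is borer and press with total output 27.

27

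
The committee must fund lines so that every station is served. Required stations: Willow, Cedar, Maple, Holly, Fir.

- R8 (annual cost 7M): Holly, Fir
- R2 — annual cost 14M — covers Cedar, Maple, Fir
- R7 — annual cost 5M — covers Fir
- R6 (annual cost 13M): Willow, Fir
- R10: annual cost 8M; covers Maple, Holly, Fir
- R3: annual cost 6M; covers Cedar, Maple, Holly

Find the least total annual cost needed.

The greedy cost-per-new-station heuristic would pick R3, R7, and R6 for 24, but a cheaper cover exists.
Choose R6 and R3: together they cover Willow, Cedar, Maple, Holly, Fir — every station.
Total annual cost: 13 + 6 = 19.
No cover costs less than 19.

19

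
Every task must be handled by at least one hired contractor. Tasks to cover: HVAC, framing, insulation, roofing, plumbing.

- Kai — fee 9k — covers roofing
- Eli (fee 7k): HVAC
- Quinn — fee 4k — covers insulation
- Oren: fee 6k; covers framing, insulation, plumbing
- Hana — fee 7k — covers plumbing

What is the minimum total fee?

This is an integer covering problem.
Choose Kai, Eli, and Oren: together they cover HVAC, framing, insulation, roofing, plumbing — every task.
Total fee: 9 + 7 + 6 = 22.
No cover costs less than 22.

22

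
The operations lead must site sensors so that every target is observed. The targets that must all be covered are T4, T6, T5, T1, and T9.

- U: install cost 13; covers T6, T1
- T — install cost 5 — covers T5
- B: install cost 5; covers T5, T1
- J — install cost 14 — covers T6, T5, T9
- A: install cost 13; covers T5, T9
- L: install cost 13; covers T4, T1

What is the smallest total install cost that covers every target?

27

The greedy cost-per-new-target heuristic would pick B, J, and L for 32, but a cheaper cover exists.
Choose J and L: together they cover T4, T6, T5, T1, T9 — every target.
Total install cost: 14 + 13 = 27.
No cover costs less than 27.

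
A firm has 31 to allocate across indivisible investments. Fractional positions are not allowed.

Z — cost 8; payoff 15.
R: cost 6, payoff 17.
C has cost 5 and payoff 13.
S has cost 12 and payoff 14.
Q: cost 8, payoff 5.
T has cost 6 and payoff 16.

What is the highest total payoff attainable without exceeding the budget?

61

Treat it as a binary knapsack problem.
Allowing fractional choices, the relaxed optimum would be about 68.0, but investments are indivisible.
Z + R + C + S: cost 8 + 6 + 5 + 12 = 31 ≤ 31, payoff 15 + 17 + 13 + 14 = 59.
R + C + S + T: cost 6 + 5 + 12 + 6 = 29 ≤ 31, payoff 17 + 13 + 14 + 16 = 60.
Z + R + C + T: cost 8 + 6 + 5 + 6 = 25 ≤ 31, payoff 15 + 17 + 13 + 16 = 61.
Best is Z, R, C, and T with total payoff 61.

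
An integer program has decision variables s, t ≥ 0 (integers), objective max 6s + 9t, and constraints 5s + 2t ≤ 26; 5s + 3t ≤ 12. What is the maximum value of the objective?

(s,t)=(0,4): 5·0+2·4=8≤26, 5·0+3·4=12≤12, objective 36.
(s,t)=(0,3): 5·0+2·3=6≤26, 5·0+3·3=9≤12, objective 27.
Maximum is 36 at (s,t)=(0,4).

36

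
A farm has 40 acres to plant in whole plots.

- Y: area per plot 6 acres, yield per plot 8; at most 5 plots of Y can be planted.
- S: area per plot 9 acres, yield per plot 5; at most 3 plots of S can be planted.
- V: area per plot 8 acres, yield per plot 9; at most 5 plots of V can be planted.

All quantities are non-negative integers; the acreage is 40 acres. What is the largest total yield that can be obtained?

50

Y has the best ratio (8/6); taking only Y gives at most 5×8 = 40 (stopped by the supply cap of 5).
Mixing does better — 4×Y and 2×V: area 40 ≤ 40, yield 4·8 + 2·9 = 50.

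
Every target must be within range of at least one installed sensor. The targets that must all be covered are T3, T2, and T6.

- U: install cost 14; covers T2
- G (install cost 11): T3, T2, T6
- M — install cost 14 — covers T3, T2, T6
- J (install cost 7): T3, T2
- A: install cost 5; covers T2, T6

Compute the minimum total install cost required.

G alone covers T3, T2, T6 — every target.
Total install cost: 11.

11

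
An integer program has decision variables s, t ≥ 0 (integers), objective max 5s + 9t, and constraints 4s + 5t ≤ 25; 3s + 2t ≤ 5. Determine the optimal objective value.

The continuous relaxation peaks at (0, 2.5) with value 22.50; rounding to a feasible lattice point costs some objective.
(s,t)=(0,2): 4·0+5·2=10≤25, 3·0+2·2=4≤5, objective 18.
(s,t)=(1,1): 4·1+5·1=9≤25, 3·1+2·1=5≤5, objective 14.
(s,t)=(0,1): 4·0+5·1=5≤25, 3·0+2·1=2≤5, objective 9.
The best lattice point is (0,2), giving 18.

18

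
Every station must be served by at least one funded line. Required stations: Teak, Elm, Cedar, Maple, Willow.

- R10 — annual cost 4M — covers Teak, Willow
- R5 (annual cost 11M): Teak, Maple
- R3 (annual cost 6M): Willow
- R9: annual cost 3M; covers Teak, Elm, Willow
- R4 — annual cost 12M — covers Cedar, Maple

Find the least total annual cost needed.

Choose R9 and R4: together they cover Teak, Elm, Cedar, Maple, Willow — every station.
Total annual cost: 3 + 12 = 15.
No cover costs less than 15.

15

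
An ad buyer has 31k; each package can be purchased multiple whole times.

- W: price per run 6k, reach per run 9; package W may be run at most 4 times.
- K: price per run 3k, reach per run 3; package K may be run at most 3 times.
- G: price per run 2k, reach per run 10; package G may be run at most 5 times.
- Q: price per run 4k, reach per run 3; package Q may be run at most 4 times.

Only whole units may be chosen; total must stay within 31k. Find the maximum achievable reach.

This is a bounded integer knapsack.
2×W, 3×K, and 5×G: price 31 ≤ 31, reach 2·9 + 3·3 + 5·10 = 77.
3×W, 1×K, and 5×G: price 31 ≤ 31, reach 3·9 + 1·3 + 5·10 = 80.
Best is 80.

80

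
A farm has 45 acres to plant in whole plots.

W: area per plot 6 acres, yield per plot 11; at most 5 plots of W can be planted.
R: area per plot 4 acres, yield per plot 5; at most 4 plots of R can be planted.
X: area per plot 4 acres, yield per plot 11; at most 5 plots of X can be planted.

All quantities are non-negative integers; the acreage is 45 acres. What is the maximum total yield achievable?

99

3×W, 1×R, and 5×X: area 42 ≤ 45, yield 3·11 + 1·5 + 5·11 = 93.
4×W and 5×X: area 44 ≤ 45, yield 4·11 + 5·11 = 99.
Best is 99.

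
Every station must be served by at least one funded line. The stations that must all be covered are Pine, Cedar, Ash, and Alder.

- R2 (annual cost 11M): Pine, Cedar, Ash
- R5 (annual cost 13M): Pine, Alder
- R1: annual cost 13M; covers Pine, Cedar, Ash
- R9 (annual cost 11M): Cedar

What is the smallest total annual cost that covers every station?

Choose R2 and R5: together they cover Pine, Cedar, Ash, Alder — every station.
Total annual cost: 11 + 13 = 24.
No cover costs less than 24.

24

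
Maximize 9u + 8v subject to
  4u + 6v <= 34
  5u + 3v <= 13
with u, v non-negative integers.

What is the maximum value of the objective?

The continuous relaxation peaks at (0, 4.33) with value 34.67; rounding to a feasible lattice point costs some objective.
(u,v)=(0,4): 4·0+6·4=24≤34, 5·0+3·4=12≤13, objective 32.
(u,v)=(0,3): 4·0+6·3=18≤34, 5·0+3·3=9≤13, objective 24.
The best lattice point is (0,4), giving 32.

32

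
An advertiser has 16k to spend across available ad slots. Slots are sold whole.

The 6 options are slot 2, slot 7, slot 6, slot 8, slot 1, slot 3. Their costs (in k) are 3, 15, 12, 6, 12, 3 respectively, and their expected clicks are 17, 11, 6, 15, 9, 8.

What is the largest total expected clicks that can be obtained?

40

Allowing fractional choices, the relaxed optimum would be about 43.0, but ad slots are indivisible.
slot 2 + slot 1: cost 3 + 12 = 15 ≤ 16, expected clicks 17 + 9 = 26.
slot 2 + slot 8 + slot 3: cost 3 + 6 + 3 = 12 ≤ 16, expected clicks 17 + 15 + 8 = 40.
slot 2 + slot 8: cost 3 + 6 = 9 ≤ 16, expected clicks 17 + 15 = 32.
Best is slot 2, slot 8, and slot 3 with total expected clicks 40.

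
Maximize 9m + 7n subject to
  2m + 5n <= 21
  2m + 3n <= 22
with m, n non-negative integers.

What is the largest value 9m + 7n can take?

90

(m,n)=(10,0) is feasible, giving 90.
(m,n)=(9,0) is feasible, giving 81.
The best lattice point is (10,0), giving 90.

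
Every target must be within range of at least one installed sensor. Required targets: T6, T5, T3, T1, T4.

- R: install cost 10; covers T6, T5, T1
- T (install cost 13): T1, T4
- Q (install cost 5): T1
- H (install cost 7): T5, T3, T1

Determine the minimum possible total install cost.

30

Choose R, T, and H: together they cover T6, T5, T3, T1, T4 — every target.
Total install cost: 10 + 13 + 7 = 30.
No cover costs less than 30.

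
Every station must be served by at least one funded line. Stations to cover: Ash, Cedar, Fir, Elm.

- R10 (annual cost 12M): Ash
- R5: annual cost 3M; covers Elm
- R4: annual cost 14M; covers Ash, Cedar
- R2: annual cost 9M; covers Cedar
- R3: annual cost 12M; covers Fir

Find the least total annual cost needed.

Choose R5, R4, and R3: together they cover Ash, Cedar, Fir, Elm — every station.
Total annual cost: 3 + 14 + 12 = 29.
No cover costs less than 29.

29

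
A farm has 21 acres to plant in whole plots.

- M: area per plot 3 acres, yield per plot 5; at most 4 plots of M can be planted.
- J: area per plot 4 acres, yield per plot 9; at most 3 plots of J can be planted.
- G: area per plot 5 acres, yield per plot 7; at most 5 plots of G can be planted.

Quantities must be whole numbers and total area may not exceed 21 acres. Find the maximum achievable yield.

42

J has the best ratio (9/4); taking only J gives at most 3×9 = 27 (stopped by the supply cap of 3).
Mixing does better — 3×M and 3×J: area 21 ≤ 21, yield 3·5 + 3·9 = 42.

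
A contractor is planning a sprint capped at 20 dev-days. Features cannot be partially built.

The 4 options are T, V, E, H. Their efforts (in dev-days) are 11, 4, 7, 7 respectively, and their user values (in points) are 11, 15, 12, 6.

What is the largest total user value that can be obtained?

This is a 0-1 knapsack instance.
T + V: effort 11 + 4 = 15 ≤ 20, user value 11 + 15 = 26.
V + E: effort 4 + 7 = 11 ≤ 20, user value 15 + 12 = 27.
V + E + H: effort 4 + 7 + 7 = 18 ≤ 20, user value 15 + 12 + 6 = 33.
Best is V, E, and H with total user value 33.

33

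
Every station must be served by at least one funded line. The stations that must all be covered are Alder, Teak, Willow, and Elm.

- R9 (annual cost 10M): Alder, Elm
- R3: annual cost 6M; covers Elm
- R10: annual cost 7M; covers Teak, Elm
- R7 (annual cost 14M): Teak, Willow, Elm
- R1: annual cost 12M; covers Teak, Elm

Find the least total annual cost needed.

The greedy cost-per-new-station heuristic would pick R10, R9, and R7 for 31, but a cheaper cover exists.
Choose R9 and R7: together they cover Alder, Teak, Willow, Elm — every station.
Total annual cost: 10 + 14 = 24.
No cover costs less than 24.

24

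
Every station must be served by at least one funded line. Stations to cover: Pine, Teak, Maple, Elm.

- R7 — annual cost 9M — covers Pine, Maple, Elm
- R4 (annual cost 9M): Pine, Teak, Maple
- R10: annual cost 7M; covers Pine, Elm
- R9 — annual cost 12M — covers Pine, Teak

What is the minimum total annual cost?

16

The greedy cost-per-new-station heuristic would pick R7 and R4 for 18, but a cheaper cover exists.
Choose R4 and R10: together they cover Pine, Teak, Maple, Elm — every station.
Total annual cost: 9 + 7 = 16.
No cover costs less than 16.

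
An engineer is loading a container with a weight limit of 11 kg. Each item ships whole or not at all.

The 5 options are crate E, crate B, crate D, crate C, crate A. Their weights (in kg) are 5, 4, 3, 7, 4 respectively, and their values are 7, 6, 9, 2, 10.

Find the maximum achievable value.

crate B + crate D + crate A: weight 4 + 3 + 4 = 11 ≤ 11, value 6 + 9 + 10 = 25.
crate D + crate A: weight 3 + 4 = 7 ≤ 11, value 9 + 10 = 19.
Best is crate B, crate D, and crate A with total value 25.

25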